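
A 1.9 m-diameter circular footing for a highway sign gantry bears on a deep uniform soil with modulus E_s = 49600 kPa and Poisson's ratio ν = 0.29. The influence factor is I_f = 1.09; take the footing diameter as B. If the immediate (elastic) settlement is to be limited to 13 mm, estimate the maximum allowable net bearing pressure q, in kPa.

S_e = q·B·(1−ν²)/E_s · I_f  ⇒  q = S_e·E_s / (B·(1−ν²)·I_f).
q = 0.013 × 49600 / (1.9 × 0.9159 × 1.09) = 339.9 kPa

q ≈ 340 kPa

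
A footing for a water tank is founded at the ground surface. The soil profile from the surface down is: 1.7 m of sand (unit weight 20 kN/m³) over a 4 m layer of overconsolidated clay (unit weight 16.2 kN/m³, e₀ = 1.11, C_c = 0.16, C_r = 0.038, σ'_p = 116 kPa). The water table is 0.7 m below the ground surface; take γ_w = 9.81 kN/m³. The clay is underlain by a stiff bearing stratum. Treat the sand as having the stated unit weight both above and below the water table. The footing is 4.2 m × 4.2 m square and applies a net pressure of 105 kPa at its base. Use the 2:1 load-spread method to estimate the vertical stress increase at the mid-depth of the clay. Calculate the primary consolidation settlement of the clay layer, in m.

Mid-depth of clay below the ground surface: z = 1.7 + 4/2 = 3.7 m.
Total vertical stress at mid-clay: σ_v = 20×1.7 + 16.2×2 = 66.4 kPa.
Pore pressure: u = 9.81×(3.7 − 0.7) = 29.43 kPa.
Initial effective stress: σ'_0 = σ_v − u = 66.4 − 29.43 = 36.97 kPa.
Stress increase at mid-clay by the 2:1 spreading method:
Δσ = qBL/((B+z)(L+z)) = 105×4.2×4.2/((4.2+3.7)(4.2+3.7)) = 29.678 kPa
Final effective stress: σ'_f = 36.97 + 29.678 = 66.648 kPa.
σ'_f = 66.648 ≤ σ'_p = 116 kPa, so the clay remains overconsolidated and only the recompression index applies:
S_c = C_r·H/(1+e₀)·log₁₀(σ'_f/σ'_0) = 0.038×4/2.11×log₁₀(66.648/36.97)
    = 0.072037 × 0.25594 = 0.01844 m

S_c ≈ 0.0184 m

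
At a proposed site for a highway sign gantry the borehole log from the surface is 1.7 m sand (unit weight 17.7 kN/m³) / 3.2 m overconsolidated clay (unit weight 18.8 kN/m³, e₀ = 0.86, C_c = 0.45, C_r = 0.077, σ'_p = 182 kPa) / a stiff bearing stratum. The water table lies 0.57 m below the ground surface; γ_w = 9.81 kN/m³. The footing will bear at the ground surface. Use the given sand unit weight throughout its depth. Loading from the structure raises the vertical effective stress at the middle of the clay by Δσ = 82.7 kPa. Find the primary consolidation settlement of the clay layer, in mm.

S_c ≈ 71.7 mm

Mid-depth of clay below the ground surface: z = 1.7 + 3.2/2 = 3.3 m.
Total vertical stress at mid-clay: σ_v = 17.7×1.7 + 18.8×1.6 = 60.17 kPa.
Pore pressure: u = 9.81×(3.3 − 0.57) = 26.781 kPa.
Initial effective stress: σ'_0 = σ_v − u = 60.17 − 26.781 = 33.389 kPa.
Final effective stress: σ'_f = 33.389 + 82.7 = 116.09 kPa.
σ'_f = 116.09 ≤ σ'_p = 182 kPa, so the clay remains overconsolidated and only the recompression index applies:
S_c = C_r·H/(1+e₀)·log₁₀(σ'_f/σ'_0) = 0.077×3.2/1.86×log₁₀(116.09/33.389)
    = 0.13247 × 0.54119 = 0.07169 m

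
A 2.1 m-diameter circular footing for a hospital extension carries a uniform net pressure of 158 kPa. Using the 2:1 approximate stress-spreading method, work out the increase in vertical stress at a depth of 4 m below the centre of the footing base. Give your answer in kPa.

Δσ_z ≈ 18.7 kPa

By the 2:1 method the load spreads at 1 horizontal : 2 vertical, so at depth z the loaded area has grown by z in each plan dimension:
Δσ ≈ qD²/(D+z)² = 158×2.1²/(2.1+4)² = 18.726 kPa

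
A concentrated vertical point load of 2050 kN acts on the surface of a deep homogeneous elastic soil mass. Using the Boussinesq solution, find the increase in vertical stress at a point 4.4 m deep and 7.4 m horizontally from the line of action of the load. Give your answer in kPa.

Boussinesq vertical stress below a point load on an elastic half-space:
Δσ_z = 3P/(2πz²) · [1 + (r/z)²]^(−5/2)
r/z = 7.4/4.4 = 1.6818; [1+(r/z)²]^(−5/2) = 0.034868.
Δσ_z = 3×2050/(2π×4.4²) × 0.034868 = 50.558 × 0.034868 = 1.763 kPa

Δσ_z ≈ 1.76 kPa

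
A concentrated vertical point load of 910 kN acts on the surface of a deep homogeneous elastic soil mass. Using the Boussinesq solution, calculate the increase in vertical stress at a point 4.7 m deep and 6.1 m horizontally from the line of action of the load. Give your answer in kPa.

Boussinesq vertical stress below a point load on an elastic half-space:
Δσ_z = 3P/(2πz²) · [1 + (r/z)²]^(−5/2)
r/z = 6.1/4.7 = 1.2979; [1+(r/z)²]^(−5/2) = 0.084694.
Δσ_z = 3×910/(2π×4.7²) × 0.084694 = 19.669 × 0.084694 = 1.666 kPa

Δσ_z ≈ 1.67 kPa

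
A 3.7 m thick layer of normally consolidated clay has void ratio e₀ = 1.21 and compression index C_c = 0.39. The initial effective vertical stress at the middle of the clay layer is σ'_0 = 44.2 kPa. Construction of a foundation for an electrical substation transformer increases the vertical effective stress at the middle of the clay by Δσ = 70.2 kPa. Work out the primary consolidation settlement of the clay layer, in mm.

Final effective stress: σ'_f = σ'_0 + Δσ = 44.2 + 70.2 = 114.4 kPa.
Normally consolidated clay, so the full stress increment lies on the virgin compression line:
S_c = C_c·H/(1+e₀)·log₁₀(σ'_f/σ'_0) = 0.39×3.7/(1+1.21)×log₁₀(114.4/44.2)
    = 0.65294 × 0.413 = 0.2697 m

S_c ≈ 270 mm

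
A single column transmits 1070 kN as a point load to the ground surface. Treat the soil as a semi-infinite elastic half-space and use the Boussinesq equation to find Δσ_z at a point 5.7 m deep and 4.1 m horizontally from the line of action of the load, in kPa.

Boussinesq vertical stress below a point load on an elastic half-space:
Δσ_z = 3P/(2πz²) · [1 + (r/z)²]^(−5/2)
r/z = 4.1/5.7 = 0.7193; [1+(r/z)²]^(−5/2) = 0.35258.
Δσ_z = 3×1070/(2π×5.7²) × 0.35258 = 15.724 × 0.35258 = 5.544 kPa

Δσ_z ≈ 5.54 kPa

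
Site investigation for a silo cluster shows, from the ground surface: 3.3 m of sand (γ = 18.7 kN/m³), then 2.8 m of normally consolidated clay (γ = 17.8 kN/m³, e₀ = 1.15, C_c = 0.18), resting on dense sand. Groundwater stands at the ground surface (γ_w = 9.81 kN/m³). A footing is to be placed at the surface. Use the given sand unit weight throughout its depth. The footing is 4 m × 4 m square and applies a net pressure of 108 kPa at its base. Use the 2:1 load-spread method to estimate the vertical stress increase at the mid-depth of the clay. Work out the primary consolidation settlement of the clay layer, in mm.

S_c ≈ 45.5 mm

Mid-depth of clay below the ground surface: z = 3.3 + 2.8/2 = 4.7 m.
Total vertical stress at mid-clay: σ_v = 18.7×3.3 + 17.8×1.4 = 86.63 kPa.
Pore pressure: u = 9.81×(4.7 − 0) = 46.107 kPa.
Initial effective stress: σ'_0 = σ_v − u = 86.63 − 46.107 = 40.523 kPa.
Stress increase at mid-clay by the 2:1 spreading method:
Δσ = qBL/((B+z)(L+z)) = 108×4×4/((4+4.7)(4+4.7)) = 22.83 kPa
Final effective stress: σ'_f = σ'_0 + Δσ = 40.523 + 22.83 = 63.353 kPa.
Normally consolidated clay, so the full stress increment lies on the virgin compression line:
S_c = C_c·H/(1+e₀)·log₁₀(σ'_f/σ'_0) = 0.18×2.8/(1+1.15)×log₁₀(63.353/40.523)
    = 0.23442 × 0.19407 = 0.04549 m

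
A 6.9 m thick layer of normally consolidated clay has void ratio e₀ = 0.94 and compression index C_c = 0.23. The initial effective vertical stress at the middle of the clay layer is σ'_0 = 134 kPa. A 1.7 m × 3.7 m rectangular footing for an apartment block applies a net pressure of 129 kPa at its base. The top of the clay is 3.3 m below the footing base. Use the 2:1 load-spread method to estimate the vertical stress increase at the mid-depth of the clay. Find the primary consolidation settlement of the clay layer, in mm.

Mid-depth of clay below the footing base: z = 3.3 + 6.9/2 = 6.75 m.
Stress increase at mid-clay by the 2:1 spreading method:
Δσ = qBL/((B+z)(L+z)) = 129×1.7×3.7/((1.7+6.75)(3.7+6.75)) = 9.189 kPa
Final effective stress: σ'_f = σ'_0 + Δσ = 134 + 9.189 = 143.19 kPa.
Normally consolidated clay, so the full stress increment lies on the virgin compression line:
S_c = C_c·H/(1+e₀)·log₁₀(σ'_f/σ'_0) = 0.23×6.9/(1+0.94)×log₁₀(143.19/134)
    = 0.81804 × 0.028808 = 0.02357 m

S_c ≈ 23.6 mm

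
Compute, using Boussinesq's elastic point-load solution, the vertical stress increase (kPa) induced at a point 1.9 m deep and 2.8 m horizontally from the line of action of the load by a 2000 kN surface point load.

Δσ_z ≈ 14.8 kPa

Boussinesq vertical stress below a point load on an elastic half-space:
Δσ_z = 3P/(2πz²) · [1 + (r/z)²]^(−5/2)
r/z = 2.8/1.9 = 1.4737; [1+(r/z)²]^(−5/2) = 0.055815.
Δσ_z = 3×2000/(2π×1.9²) × 0.055815 = 264.52 × 0.055815 = 14.76 kPa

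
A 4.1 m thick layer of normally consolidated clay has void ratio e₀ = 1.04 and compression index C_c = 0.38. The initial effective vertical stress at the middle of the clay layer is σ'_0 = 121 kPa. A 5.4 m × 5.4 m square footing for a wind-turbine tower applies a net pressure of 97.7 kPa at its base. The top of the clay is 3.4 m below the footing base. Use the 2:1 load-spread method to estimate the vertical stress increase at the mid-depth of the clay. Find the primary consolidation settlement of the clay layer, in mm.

Mid-depth of clay below the footing base: z = 3.4 + 4.1/2 = 5.45 m.
Stress increase at mid-clay by the 2:1 spreading method:
Δσ = qBL/((B+z)(L+z)) = 97.7×5.4×5.4/((5.4+5.45)(5.4+5.45)) = 24.2 kPa
Final effective stress: σ'_f = σ'_0 + Δσ = 121 + 24.2 = 145.2 kPa.
Normally consolidated clay, so the full stress increment lies on the virgin compression line:
S_c = C_c·H/(1+e₀)·log₁₀(σ'_f/σ'_0) = 0.38×4.1/(1+1.04)×log₁₀(145.2/121)
    = 0.76373 × 0.079181 = 0.06047 m

S_c ≈ 60.5 mm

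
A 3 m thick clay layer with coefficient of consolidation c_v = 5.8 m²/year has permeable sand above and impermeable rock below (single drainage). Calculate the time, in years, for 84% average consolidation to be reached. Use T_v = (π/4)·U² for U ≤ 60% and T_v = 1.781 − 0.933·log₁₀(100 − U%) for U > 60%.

t ≈ 1.02 years

Drainage path length: H_d = H = 3 m (single drainage).
U > 60%: T_v = 1.781 − 0.933·log₁₀(100 − 84) = 0.65756.
t = T_v·H_d²/c_v = 0.65756×3²/5.8 = 1.02 years.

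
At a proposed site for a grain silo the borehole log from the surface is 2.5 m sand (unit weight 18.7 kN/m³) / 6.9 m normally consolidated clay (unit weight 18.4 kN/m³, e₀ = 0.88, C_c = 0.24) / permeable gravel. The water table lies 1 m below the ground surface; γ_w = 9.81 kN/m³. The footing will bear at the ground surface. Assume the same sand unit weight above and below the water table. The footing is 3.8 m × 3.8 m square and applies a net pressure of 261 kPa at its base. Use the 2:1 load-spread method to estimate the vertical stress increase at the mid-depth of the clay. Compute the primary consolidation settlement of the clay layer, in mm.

S_c ≈ 190 mm

Mid-depth of clay below the ground surface: z = 2.5 + 6.9/2 = 5.95 m.
Total vertical stress at mid-clay: σ_v = 18.7×2.5 + 18.4×3.45 = 110.23 kPa.
Pore pressure: u = 9.81×(5.95 − 1) = 48.56 kPa.
Initial effective stress: σ'_0 = σ_v − u = 110.23 − 48.56 = 61.67 kPa.
Stress increase at mid-clay by the 2:1 spreading method:
Δσ = qBL/((B+z)(L+z)) = 261×3.8×3.8/((3.8+5.95)(3.8+5.95)) = 39.646 kPa
Final effective stress: σ'_f = σ'_0 + Δσ = 61.67 + 39.646 = 101.32 kPa.
Normally consolidated clay, so the full stress increment lies on the virgin compression line:
S_c = C_c·H/(1+e₀)·log₁₀(σ'_f/σ'_0) = 0.24×6.9/(1+0.88)×log₁₀(101.32/61.67)
    = 0.88085 × 0.21562 = 0.1899 m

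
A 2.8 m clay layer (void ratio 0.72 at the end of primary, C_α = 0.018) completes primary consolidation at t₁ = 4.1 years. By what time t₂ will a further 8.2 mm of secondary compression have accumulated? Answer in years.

S_s = C_α·H/(1+e_p)·log₁₀(t₂/t₁) ⇒ log₁₀(t₂/t₁) = S_s·(1+e_p)/(C_α·H).
log₁₀(t₂/t₁) = 0.0082 × (1+0.72) / (0.018×2.8) = 0.2798
t₂ = t₁ × 10^0.2798 = 4.1 × 1.905 = 7.81 years

t₂ ≈ 7.81 years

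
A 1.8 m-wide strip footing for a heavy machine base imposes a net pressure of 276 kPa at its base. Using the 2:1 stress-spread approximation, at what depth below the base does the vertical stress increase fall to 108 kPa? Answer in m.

z ≈ 2.8 m

2:1 spreading — at depth z the loaded area has grown by z in each plan dimension:
qB/(B+z) = Δσ_z ⇒ z = qB/Δσ_z − B = 276×1.8/108 − 1.8 = 2.8 m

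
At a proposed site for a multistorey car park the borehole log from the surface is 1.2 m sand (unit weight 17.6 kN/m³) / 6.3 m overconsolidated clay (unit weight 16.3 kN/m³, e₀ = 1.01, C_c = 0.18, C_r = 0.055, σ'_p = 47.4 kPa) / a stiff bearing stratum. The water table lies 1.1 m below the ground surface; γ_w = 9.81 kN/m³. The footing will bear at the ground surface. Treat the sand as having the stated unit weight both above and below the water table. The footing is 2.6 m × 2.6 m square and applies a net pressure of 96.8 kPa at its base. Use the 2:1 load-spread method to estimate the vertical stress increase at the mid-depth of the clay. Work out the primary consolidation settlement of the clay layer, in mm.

Mid-depth of clay below the ground surface: z = 1.2 + 6.3/2 = 4.35 m.
Total vertical stress at mid-clay: σ_v = 17.6×1.2 + 16.3×3.15 = 72.465 kPa.
Pore pressure: u = 9.81×(4.35 − 1.1) = 31.883 kPa.
Initial effective stress: σ'_0 = σ_v − u = 72.465 − 31.883 = 40.582 kPa.
Stress increase at mid-clay by the 2:1 spreading method:
Δσ = qBL/((B+z)(L+z)) = 96.8×2.6×2.6/((2.6+4.35)(2.6+4.35)) = 13.547 kPa
Final effective stress: σ'_f = 40.582 + 13.547 = 54.129 kPa.
σ'_f = 54.129 > σ'_p = 47.4 kPa, so the stress path crosses the preconsolidation pressure — recompression up to σ'_p, then virgin compression beyond:
S_c = H/(1+e₀)·[C_r·log₁₀(σ'_p/σ'_0) + C_c·log₁₀(σ'_f/σ'_p)]
    = 6.3/2.01 × [0.055×log₁₀(47.4/40.582) + 0.18×log₁₀(54.129/47.4)]
    = 3.1343 × [0.0037095 + 0.010377] = 0.04415 m

S_c ≈ 44.2 mm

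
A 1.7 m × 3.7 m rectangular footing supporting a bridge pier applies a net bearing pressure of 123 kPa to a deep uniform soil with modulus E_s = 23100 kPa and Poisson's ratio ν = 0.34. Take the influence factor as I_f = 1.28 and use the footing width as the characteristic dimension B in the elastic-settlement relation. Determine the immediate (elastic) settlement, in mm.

Immediate (elastic) settlement: S_e = q·B·(1−ν²)/E_s · I_f.
S_e = 123 × 1.7 × (1 − 0.34²) / 23100 × 1.28
    = 123 × 1.7 × 0.8844 / 23100 × 1.28
    = 0.01025 m = 10.25 mm

S_e ≈ 10.2 mm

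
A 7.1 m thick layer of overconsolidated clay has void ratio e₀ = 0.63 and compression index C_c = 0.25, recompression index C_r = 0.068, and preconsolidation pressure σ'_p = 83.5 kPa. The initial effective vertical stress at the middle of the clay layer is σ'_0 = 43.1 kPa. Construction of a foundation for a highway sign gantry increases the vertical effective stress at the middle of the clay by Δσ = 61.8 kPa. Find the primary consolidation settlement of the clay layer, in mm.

Final effective stress: σ'_f = 43.1 + 61.8 = 104.9 kPa.
σ'_f = 104.9 > σ'_p = 83.5 kPa, so the stress path crosses the preconsolidation pressure — recompression up to σ'_p, then virgin compression beyond:
S_c = H/(1+e₀)·[C_r·log₁₀(σ'_p/σ'_0) + C_c·log₁₀(σ'_f/σ'_p)]
    = 7.1/1.63 × [0.068×log₁₀(83.5/43.1) + 0.25×log₁₀(104.9/83.5)]
    = 4.3558 × [0.01953 + 0.024772] = 0.193 m

S_c ≈ 193 mm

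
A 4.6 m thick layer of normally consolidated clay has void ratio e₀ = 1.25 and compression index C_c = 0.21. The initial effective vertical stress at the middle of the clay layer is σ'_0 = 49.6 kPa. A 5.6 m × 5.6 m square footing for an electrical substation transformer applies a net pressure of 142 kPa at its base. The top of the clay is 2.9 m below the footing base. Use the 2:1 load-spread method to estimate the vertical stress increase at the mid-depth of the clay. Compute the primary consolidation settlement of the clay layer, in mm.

Mid-depth of clay below the footing base: z = 2.9 + 4.6/2 = 5.2 m.
Stress increase at mid-clay by the 2:1 spreading method:
Δσ = qBL/((B+z)(L+z)) = 142×5.6×5.6/((5.6+5.2)(5.6+5.2)) = 38.178 kPa
Final effective stress: σ'_f = σ'_0 + Δσ = 49.6 + 38.178 = 87.778 kPa.
Normally consolidated clay, so the full stress increment lies on the virgin compression line:
S_c = C_c·H/(1+e₀)·log₁₀(σ'_f/σ'_0) = 0.21×4.6/(1+1.25)×log₁₀(87.778/49.6)
    = 0.42933 × 0.2479 = 0.1064 m

S_c ≈ 106 mm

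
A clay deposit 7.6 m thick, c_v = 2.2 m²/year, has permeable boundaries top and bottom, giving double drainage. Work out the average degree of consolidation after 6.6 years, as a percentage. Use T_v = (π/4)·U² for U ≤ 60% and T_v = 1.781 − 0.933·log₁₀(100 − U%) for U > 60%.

Drainage path length: H_d = H/2 = 3.8 m (double drainage).
T_v = c_v·t/H_d² = 2.2×6.6/3.8² = 1.0055.
T_v = 1.0055 corresponds to the U > 60% branch:
U = 1 − 10^((1.781 − T_v)/0.933)/100 = 0.9322

U ≈ 93.2 %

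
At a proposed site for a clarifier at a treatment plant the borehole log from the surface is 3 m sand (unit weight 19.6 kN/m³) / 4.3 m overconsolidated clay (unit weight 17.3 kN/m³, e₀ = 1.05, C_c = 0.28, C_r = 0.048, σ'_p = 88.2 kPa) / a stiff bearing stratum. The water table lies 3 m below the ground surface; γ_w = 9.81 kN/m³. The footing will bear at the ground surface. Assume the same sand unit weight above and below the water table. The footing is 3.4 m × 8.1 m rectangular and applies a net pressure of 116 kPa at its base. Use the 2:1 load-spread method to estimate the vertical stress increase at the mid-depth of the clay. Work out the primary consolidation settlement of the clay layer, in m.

Mid-depth of clay below the ground surface: z = 3 + 4.3/2 = 5.15 m.
Total vertical stress at mid-clay: σ_v = 19.6×3 + 17.3×2.15 = 95.995 kPa.
Pore pressure: u = 9.81×(5.15 − 3) = 21.091 kPa.
Initial effective stress: σ'_0 = σ_v − u = 95.995 − 21.091 = 74.904 kPa.
Stress increase at mid-clay by the 2:1 spreading method:
Δσ = qBL/((B+z)(L+z)) = 116×3.4×8.1/((3.4+5.15)(8.1+5.15)) = 28.199 kPa
Final effective stress: σ'_f = 74.904 + 28.199 = 103.1 kPa.
σ'_f = 103.1 > σ'_p = 88.2 kPa, so the stress path crosses the preconsolidation pressure — recompression up to σ'_p, then virgin compression beyond:
S_c = H/(1+e₀)·[C_r·log₁₀(σ'_p/σ'_0) + C_c·log₁₀(σ'_f/σ'_p)]
    = 4.3/2.05 × [0.048×log₁₀(88.2/74.904) + 0.28×log₁₀(103.1/88.2)]
    = 2.0976 × [0.0034063 + 0.018981] = 0.04696 m

S_c ≈ 0.047 m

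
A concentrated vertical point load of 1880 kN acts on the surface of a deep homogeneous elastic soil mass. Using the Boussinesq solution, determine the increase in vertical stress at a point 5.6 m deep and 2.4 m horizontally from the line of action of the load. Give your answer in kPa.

Δσ_z ≈ 18.8 kPa

Boussinesq vertical stress below a point load on an elastic half-space:
Δσ_z = 3P/(2πz²) · [1 + (r/z)²]^(−5/2)
r/z = 2.4/5.6 = 0.42857; [1+(r/z)²]^(−5/2) = 0.65602.
Δσ_z = 3×1880/(2π×5.6²) × 0.65602 = 28.624 × 0.65602 = 18.78 kPa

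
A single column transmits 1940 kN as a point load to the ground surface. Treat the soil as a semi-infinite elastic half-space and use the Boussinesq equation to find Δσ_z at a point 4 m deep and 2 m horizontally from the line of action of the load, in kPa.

Δσ_z ≈ 33.1 kPa

Boussinesq vertical stress below a point load on an elastic half-space:
Δσ_z = 3P/(2πz²) · [1 + (r/z)²]^(−5/2)
r/z = 2/4 = 0.5; [1+(r/z)²]^(−5/2) = 0.57243.
Δσ_z = 3×1940/(2π×4²) × 0.57243 = 57.893 × 0.57243 = 33.14 kPa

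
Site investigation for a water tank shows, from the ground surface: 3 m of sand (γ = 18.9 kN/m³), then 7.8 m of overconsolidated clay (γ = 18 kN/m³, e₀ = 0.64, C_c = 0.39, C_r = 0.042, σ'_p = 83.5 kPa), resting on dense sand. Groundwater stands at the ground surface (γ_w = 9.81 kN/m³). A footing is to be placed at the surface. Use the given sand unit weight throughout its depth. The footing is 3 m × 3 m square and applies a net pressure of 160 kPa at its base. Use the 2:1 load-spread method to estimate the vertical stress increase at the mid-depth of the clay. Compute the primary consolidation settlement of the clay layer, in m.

S_c ≈ 0.0192 m

Mid-depth of clay below the ground surface: z = 3 + 7.8/2 = 6.9 m.
Total vertical stress at mid-clay: σ_v = 18.9×3 + 18×3.9 = 126.9 kPa.
Pore pressure: u = 9.81×(6.9 − 0) = 67.689 kPa.
Initial effective stress: σ'_0 = σ_v − u = 126.9 − 67.689 = 59.211 kPa.
Stress increase at mid-clay by the 2:1 spreading method:
Δσ = qBL/((B+z)(L+z)) = 160×3×3/((3+6.9)(3+6.9)) = 14.692 kPa
Final effective stress: σ'_f = 59.211 + 14.692 = 73.903 kPa.
σ'_f = 73.903 ≤ σ'_p = 83.5 kPa, so the clay remains overconsolidated and only the recompression index applies:
S_c = C_r·H/(1+e₀)·log₁₀(σ'_f/σ'_0) = 0.042×7.8/1.64×log₁₀(73.903/59.211)
    = 0.19976 × 0.09626 = 0.01923 m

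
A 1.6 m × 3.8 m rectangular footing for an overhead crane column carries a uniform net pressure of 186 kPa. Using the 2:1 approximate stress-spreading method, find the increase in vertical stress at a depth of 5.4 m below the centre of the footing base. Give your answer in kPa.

Δσ_z ≈ 17.6 kPa

By the 2:1 method the load spreads at 1 horizontal : 2 vertical, so at depth z the loaded area has grown by z in each plan dimension:
Δσ = qBL/((B+z)(L+z)) = 186×1.6×3.8/((1.6+5.4)(3.8+5.4)) = 17.56 kPa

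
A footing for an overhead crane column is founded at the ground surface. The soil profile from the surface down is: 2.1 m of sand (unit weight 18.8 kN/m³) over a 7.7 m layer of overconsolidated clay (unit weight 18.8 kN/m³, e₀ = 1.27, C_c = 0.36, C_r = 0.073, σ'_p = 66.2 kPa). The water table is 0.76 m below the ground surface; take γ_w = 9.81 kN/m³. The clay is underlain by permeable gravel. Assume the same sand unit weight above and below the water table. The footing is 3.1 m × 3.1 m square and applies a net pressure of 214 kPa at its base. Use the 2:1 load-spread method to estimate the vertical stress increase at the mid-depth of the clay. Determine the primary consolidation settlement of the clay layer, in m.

S_c ≈ 0.148 m

Mid-depth of clay below the ground surface: z = 2.1 + 7.7/2 = 5.95 m.
Total vertical stress at mid-clay: σ_v = 18.8×2.1 + 18.8×3.85 = 111.86 kPa.
Pore pressure: u = 9.81×(5.95 − 0.76) = 50.914 kPa.
Initial effective stress: σ'_0 = σ_v − u = 111.86 − 50.914 = 60.946 kPa.
Stress increase at mid-clay by the 2:1 spreading method:
Δσ = qBL/((B+z)(L+z)) = 214×3.1×3.1/((3.1+5.95)(3.1+5.95)) = 25.11 kPa
Final effective stress: σ'_f = 60.946 + 25.11 = 86.056 kPa.
σ'_f = 86.056 > σ'_p = 66.2 kPa, so the stress path crosses the preconsolidation pressure — recompression up to σ'_p, then virgin compression beyond:
S_c = H/(1+e₀)·[C_r·log₁₀(σ'_p/σ'_0) + C_c·log₁₀(σ'_f/σ'_p)]
    = 7.7/2.27 × [0.073×log₁₀(66.2/60.946) + 0.36×log₁₀(86.056/66.2)]
    = 3.3921 × [0.0026216 + 0.041012] = 0.148 m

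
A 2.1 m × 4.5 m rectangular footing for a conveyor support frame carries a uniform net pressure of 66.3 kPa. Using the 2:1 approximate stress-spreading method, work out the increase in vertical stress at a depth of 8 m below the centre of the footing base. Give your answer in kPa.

By the 2:1 method the load spreads at 1 horizontal : 2 vertical, so at depth z the loaded area has grown by z in each plan dimension:
Δσ = qBL/((B+z)(L+z)) = 66.3×2.1×4.5/((2.1+8)(4.5+8)) = 4.9627 kPa

Δσ_z ≈ 4.96 kPa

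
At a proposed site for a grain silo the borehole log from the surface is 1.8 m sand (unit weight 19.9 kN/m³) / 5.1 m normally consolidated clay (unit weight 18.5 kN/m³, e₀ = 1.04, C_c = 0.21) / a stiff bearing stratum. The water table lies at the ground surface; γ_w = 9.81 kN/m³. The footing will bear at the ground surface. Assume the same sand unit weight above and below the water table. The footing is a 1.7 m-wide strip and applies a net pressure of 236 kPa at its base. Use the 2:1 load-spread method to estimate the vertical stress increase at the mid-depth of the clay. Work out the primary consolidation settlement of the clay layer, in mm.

Mid-depth of clay below the ground surface: z = 1.8 + 5.1/2 = 4.35 m.
Total vertical stress at mid-clay: σ_v = 19.9×1.8 + 18.5×2.55 = 82.995 kPa.
Pore pressure: u = 9.81×(4.35 − 0) = 42.673 kPa.
Initial effective stress: σ'_0 = σ_v − u = 82.995 − 42.673 = 40.322 kPa.
Stress increase at mid-clay by the 2:1 spreading method:
Δσ = qB/(B+z) = 236×1.7/(1.7+4.35) = 66.314 kPa
Final effective stress: σ'_f = σ'_0 + Δσ = 40.322 + 66.314 = 106.64 kPa.
Normally consolidated clay, so the full stress increment lies on the virgin compression line:
S_c = C_c·H/(1+e₀)·log₁₀(σ'_f/σ'_0) = 0.21×5.1/(1+1.04)×log₁₀(106.64/40.322)
    = 0.525 × 0.42238 = 0.2217 m

S_c ≈ 222 mm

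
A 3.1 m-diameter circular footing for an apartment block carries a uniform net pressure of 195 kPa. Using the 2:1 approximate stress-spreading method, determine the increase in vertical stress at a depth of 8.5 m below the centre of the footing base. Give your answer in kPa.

By the 2:1 method the load spreads at 1 horizontal : 2 vertical, so at depth z the loaded area has grown by z in each plan dimension:
Δσ ≈ qD²/(D+z)² = 195×3.1²/(3.1+8.5)² = 13.927 kPa

Δσ_z ≈ 13.9 kPa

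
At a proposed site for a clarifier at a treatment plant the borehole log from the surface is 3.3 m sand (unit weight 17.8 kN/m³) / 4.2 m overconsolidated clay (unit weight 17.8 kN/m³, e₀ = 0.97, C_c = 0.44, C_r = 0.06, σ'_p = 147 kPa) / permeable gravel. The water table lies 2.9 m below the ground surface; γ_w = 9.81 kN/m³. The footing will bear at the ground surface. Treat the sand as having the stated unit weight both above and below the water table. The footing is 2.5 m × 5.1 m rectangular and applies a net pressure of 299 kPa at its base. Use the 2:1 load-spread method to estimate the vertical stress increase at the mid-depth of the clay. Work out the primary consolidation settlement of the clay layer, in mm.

S_c ≈ 27.5 mm

Mid-depth of clay below the ground surface: z = 3.3 + 4.2/2 = 5.4 m.
Total vertical stress at mid-clay: σ_v = 17.8×3.3 + 17.8×2.1 = 96.12 kPa.
Pore pressure: u = 9.81×(5.4 − 2.9) = 24.525 kPa.
Initial effective stress: σ'_0 = σ_v − u = 96.12 − 24.525 = 71.595 kPa.
Stress increase at mid-clay by the 2:1 spreading method:
Δσ = qBL/((B+z)(L+z)) = 299×2.5×5.1/((2.5+5.4)(5.1+5.4)) = 45.958 kPa
Final effective stress: σ'_f = 71.595 + 45.958 = 117.55 kPa.
σ'_f = 117.55 ≤ σ'_p = 147 kPa, so the clay remains overconsolidated and only the recompression index applies:
S_c = C_r·H/(1+e₀)·log₁₀(σ'_f/σ'_0) = 0.06×4.2/1.97×log₁₀(117.55/71.595)
    = 0.12792 × 0.21534 = 0.02755 m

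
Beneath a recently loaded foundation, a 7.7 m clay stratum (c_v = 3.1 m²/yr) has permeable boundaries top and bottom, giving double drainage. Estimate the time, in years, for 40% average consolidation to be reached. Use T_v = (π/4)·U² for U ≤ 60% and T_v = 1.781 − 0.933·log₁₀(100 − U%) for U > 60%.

t ≈ 0.601 years

Drainage path length: H_d = H/2 = 3.85 m (double drainage).
U ≤ 60%: T_v = (π/4)·U² = (π/4)×0.4² = 0.12566.
t = T_v·H_d²/c_v = 0.12566×3.85²/3.1 = 0.6008 years.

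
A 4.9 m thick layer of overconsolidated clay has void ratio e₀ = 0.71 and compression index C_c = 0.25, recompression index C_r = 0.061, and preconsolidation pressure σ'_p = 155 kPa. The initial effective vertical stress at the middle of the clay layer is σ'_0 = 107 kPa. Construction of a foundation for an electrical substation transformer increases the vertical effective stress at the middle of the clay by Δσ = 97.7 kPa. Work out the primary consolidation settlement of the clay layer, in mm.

S_c ≈ 115 mm

Final effective stress: σ'_f = 107 + 97.7 = 204.7 kPa.
σ'_f = 204.7 > σ'_p = 155 kPa, so the stress path crosses the preconsolidation pressure — recompression up to σ'_p, then virgin compression beyond:
S_c = H/(1+e₀)·[C_r·log₁₀(σ'_p/σ'_0) + C_c·log₁₀(σ'_f/σ'_p)]
    = 4.9/1.71 × [0.061×log₁₀(155/107) + 0.25×log₁₀(204.7/155)]
    = 2.8655 × [0.0098178 + 0.030197] = 0.1147 m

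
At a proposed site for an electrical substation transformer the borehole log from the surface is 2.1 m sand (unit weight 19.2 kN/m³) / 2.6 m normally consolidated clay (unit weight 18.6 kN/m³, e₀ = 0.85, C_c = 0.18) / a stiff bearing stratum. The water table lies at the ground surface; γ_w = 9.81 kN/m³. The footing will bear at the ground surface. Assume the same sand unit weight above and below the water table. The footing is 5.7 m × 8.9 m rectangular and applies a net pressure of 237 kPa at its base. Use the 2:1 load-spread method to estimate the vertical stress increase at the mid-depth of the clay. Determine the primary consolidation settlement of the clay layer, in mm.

S_c ≈ 164 mm

Mid-depth of clay below the ground surface: z = 2.1 + 2.6/2 = 3.4 m.
Total vertical stress at mid-clay: σ_v = 19.2×2.1 + 18.6×1.3 = 64.5 kPa.
Pore pressure: u = 9.81×(3.4 − 0) = 33.354 kPa.
Initial effective stress: σ'_0 = σ_v − u = 64.5 − 33.354 = 31.146 kPa.
Stress increase at mid-clay by the 2:1 spreading method:
Δσ = qBL/((B+z)(L+z)) = 237×5.7×8.9/((5.7+3.4)(8.9+3.4)) = 107.42 kPa
Final effective stress: σ'_f = σ'_0 + Δσ = 31.146 + 107.42 = 138.57 kPa.
Normally consolidated clay, so the full stress increment lies on the virgin compression line:
S_c = C_c·H/(1+e₀)·log₁₀(σ'_f/σ'_0) = 0.18×2.6/(1+0.85)×log₁₀(138.57/31.146)
    = 0.25297 × 0.64827 = 0.164 m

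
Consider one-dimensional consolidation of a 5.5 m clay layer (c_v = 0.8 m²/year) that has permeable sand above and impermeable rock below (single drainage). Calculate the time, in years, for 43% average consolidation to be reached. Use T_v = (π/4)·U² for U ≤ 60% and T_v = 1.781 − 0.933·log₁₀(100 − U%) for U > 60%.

t ≈ 5.49 years

Drainage path length: H_d = H = 5.5 m (single drainage).
U ≤ 60%: T_v = (π/4)·U² = (π/4)×0.43² = 0.14522.
t = T_v·H_d²/c_v = 0.14522×5.5²/0.8 = 5.491 years.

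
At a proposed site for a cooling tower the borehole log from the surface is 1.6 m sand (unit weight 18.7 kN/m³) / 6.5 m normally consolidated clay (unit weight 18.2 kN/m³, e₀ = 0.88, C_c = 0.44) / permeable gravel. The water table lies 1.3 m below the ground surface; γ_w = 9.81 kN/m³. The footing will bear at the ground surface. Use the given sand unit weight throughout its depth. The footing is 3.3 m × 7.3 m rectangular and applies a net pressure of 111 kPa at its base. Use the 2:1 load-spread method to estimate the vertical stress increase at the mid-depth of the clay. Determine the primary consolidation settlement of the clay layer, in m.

S_c ≈ 0.267 m

Mid-depth of clay below the ground surface: z = 1.6 + 6.5/2 = 4.85 m.
Total vertical stress at mid-clay: σ_v = 18.7×1.6 + 18.2×3.25 = 89.07 kPa.
Pore pressure: u = 9.81×(4.85 − 1.3) = 34.825 kPa.
Initial effective stress: σ'_0 = σ_v − u = 89.07 − 34.825 = 54.245 kPa.
Stress increase at mid-clay by the 2:1 spreading method:
Δσ = qBL/((B+z)(L+z)) = 111×3.3×7.3/((3.3+4.85)(7.3+4.85)) = 27.004 kPa
Final effective stress: σ'_f = σ'_0 + Δσ = 54.245 + 27.004 = 81.249 kPa.
Normally consolidated clay, so the full stress increment lies on the virgin compression line:
S_c = C_c·H/(1+e₀)·log₁₀(σ'_f/σ'_0) = 0.44×6.5/(1+0.88)×log₁₀(81.249/54.245)
    = 1.5213 × 0.17546 = 0.2669 m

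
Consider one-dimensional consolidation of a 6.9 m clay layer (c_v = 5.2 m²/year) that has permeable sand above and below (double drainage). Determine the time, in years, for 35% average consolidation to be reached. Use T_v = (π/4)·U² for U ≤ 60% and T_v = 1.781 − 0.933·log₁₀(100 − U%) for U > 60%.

Drainage path length: H_d = H/2 = 3.45 m (double drainage).
U ≤ 60%: T_v = (π/4)·U² = (π/4)×0.35² = 0.096211.
t = T_v·H_d²/c_v = 0.096211×3.45²/5.2 = 0.2202 years.

t ≈ 0.22 years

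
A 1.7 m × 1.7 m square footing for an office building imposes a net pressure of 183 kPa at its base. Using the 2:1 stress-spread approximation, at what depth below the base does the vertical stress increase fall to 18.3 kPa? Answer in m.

z ≈ 3.68 m

2:1 spreading — at depth z the loaded area has grown by z in each plan dimension:
qB²/(B+z)² = Δσ_z ⇒ z = B(√(q/Δσ_z) − 1) = 1.7×(√(183/18.3) − 1) = 3.676 m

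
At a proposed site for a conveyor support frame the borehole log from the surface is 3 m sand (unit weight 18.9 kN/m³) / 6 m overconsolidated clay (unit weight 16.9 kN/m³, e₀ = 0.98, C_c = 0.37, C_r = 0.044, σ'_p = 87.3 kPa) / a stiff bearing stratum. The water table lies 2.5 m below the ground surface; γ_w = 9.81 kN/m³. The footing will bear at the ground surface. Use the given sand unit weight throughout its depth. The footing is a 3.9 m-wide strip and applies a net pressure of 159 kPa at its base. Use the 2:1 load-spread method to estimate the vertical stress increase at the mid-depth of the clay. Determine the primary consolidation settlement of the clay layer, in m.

Mid-depth of clay below the ground surface: z = 3 + 6/2 = 6 m.
Total vertical stress at mid-clay: σ_v = 18.9×3 + 16.9×3 = 107.4 kPa.
Pore pressure: u = 9.81×(6 − 2.5) = 34.335 kPa.
Initial effective stress: σ'_0 = σ_v − u = 107.4 − 34.335 = 73.065 kPa.
Stress increase at mid-clay by the 2:1 spreading method:
Δσ = qB/(B+z) = 159×3.9/(3.9+6) = 62.636 kPa
Final effective stress: σ'_f = 73.065 + 62.636 = 135.7 kPa.
σ'_f = 135.7 > σ'_p = 87.3 kPa, so the stress path crosses the preconsolidation pressure — recompression up to σ'_p, then virgin compression beyond:
S_c = H/(1+e₀)·[C_r·log₁₀(σ'_p/σ'_0) + C_c·log₁₀(σ'_f/σ'_p)]
    = 6/1.98 × [0.044×log₁₀(87.3/73.065) + 0.37×log₁₀(135.7/87.3)]
    = 3.0303 × [0.0034014 + 0.070879] = 0.2251 m

S_c ≈ 0.225 m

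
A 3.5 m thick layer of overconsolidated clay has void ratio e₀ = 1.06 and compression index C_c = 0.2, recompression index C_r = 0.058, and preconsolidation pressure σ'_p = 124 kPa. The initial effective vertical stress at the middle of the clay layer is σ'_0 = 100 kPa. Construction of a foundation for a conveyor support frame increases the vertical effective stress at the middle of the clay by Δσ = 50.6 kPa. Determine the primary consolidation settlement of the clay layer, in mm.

Final effective stress: σ'_f = 100 + 50.6 = 150.6 kPa.
σ'_f = 150.6 > σ'_p = 124 kPa, so the stress path crosses the preconsolidation pressure — recompression up to σ'_p, then virgin compression beyond:
S_c = H/(1+e₀)·[C_r·log₁₀(σ'_p/σ'_0) + C_c·log₁₀(σ'_f/σ'_p)]
    = 3.5/2.06 × [0.058×log₁₀(124/100) + 0.2×log₁₀(150.6/124)]
    = 1.699 × [0.0054185 + 0.016881] = 0.03789 m

S_c ≈ 37.9 mm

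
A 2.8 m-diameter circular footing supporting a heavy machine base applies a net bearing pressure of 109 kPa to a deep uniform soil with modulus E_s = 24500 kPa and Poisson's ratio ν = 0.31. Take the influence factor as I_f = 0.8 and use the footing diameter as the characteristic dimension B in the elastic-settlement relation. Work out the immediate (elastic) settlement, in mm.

S_e ≈ 9.01 mm

Immediate (elastic) settlement: S_e = q·B·(1−ν²)/E_s · I_f.
S_e = 109 × 2.8 × (1 − 0.31²) / 24500 × 0.8
    = 109 × 2.8 × 0.9039 / 24500 × 0.8
    = 0.009008 m = 9.008 mm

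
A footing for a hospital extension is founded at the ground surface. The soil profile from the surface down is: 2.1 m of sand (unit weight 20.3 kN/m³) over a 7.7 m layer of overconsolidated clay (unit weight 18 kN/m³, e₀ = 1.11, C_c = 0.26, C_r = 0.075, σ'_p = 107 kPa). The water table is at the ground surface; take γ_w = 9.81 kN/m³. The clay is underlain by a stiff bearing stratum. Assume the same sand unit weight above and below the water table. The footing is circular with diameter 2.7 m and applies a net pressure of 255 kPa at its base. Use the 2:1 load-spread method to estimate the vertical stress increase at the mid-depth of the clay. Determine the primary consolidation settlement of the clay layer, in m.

S_c ≈ 0.0453 m

Mid-depth of clay below the ground surface: z = 2.1 + 7.7/2 = 5.95 m.
Total vertical stress at mid-clay: σ_v = 20.3×2.1 + 18×3.85 = 111.93 kPa.
Pore pressure: u = 9.81×(5.95 − 0) = 58.37 kPa.
Initial effective stress: σ'_0 = σ_v − u = 111.93 − 58.37 = 53.56 kPa.
Stress increase at mid-clay by the 2:1 spreading method:
Δσ ≈ qD²/(D+z)² = 255×2.7²/(2.7+5.95)² = 24.845 kPa
Final effective stress: σ'_f = 53.56 + 24.845 = 78.405 kPa.
σ'_f = 78.405 ≤ σ'_p = 107 kPa, so the clay remains overconsolidated and only the recompression index applies:
S_c = C_r·H/(1+e₀)·log₁₀(σ'_f/σ'_0) = 0.075×7.7/2.11×log₁₀(78.405/53.56)
    = 0.2737 × 0.1655 = 0.0453 m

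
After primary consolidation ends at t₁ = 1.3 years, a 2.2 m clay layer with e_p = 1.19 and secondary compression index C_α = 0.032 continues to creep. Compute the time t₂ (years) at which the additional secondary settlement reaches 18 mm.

t₂ ≈ 4.72 years

S_s = C_α·H/(1+e_p)·log₁₀(t₂/t₁) ⇒ log₁₀(t₂/t₁) = S_s·(1+e_p)/(C_α·H).
log₁₀(t₂/t₁) = 0.018 × (1+1.19) / (0.032×2.2) = 0.5599
t₂ = t₁ × 10^0.5599 = 1.3 × 3.63 = 4.719 years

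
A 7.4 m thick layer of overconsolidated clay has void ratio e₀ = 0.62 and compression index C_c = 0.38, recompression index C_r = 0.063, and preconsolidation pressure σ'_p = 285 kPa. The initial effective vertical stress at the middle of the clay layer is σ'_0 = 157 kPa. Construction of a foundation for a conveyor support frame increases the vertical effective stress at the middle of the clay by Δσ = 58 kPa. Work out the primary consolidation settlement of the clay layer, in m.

Final effective stress: σ'_f = 157 + 58 = 215 kPa.
σ'_f = 215 ≤ σ'_p = 285 kPa, so the clay remains overconsolidated and only the recompression index applies:
S_c = C_r·H/(1+e₀)·log₁₀(σ'_f/σ'_0) = 0.063×7.4/1.62×log₁₀(215/157)
    = 0.28778 × 0.13654 = 0.03929 m

S_c ≈ 0.0393 m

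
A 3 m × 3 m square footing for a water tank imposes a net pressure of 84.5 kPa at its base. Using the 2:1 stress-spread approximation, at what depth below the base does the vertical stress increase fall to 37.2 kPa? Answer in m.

z ≈ 1.52 m

2:1 spreading — at depth z the loaded area has grown by z in each plan dimension:
qB²/(B+z)² = Δσ_z ⇒ z = B(√(q/Δσ_z) − 1) = 3×(√(84.5/37.2) − 1) = 1.521 m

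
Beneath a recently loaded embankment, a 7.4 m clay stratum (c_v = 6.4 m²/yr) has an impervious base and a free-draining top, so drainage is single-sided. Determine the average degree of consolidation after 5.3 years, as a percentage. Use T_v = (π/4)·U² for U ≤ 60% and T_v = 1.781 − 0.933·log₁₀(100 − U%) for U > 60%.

Drainage path length: H_d = H = 7.4 m (single drainage).
T_v = c_v·t/H_d² = 6.4×5.3/7.4² = 0.61943.
T_v = 0.61943 corresponds to the U > 60% branch:
U = 1 − 10^((1.781 − T_v)/0.933)/100 = 0.8242

U ≈ 82.4 %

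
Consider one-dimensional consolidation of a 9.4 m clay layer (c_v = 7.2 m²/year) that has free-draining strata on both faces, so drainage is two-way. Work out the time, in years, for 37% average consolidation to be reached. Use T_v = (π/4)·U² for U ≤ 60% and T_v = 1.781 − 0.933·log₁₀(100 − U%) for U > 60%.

Drainage path length: H_d = H/2 = 4.7 m (double drainage).
U ≤ 60%: T_v = (π/4)·U² = (π/4)×0.37² = 0.10752.
t = T_v·H_d²/c_v = 0.10752×4.7²/7.2 = 0.3299 years.

t ≈ 0.33 years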